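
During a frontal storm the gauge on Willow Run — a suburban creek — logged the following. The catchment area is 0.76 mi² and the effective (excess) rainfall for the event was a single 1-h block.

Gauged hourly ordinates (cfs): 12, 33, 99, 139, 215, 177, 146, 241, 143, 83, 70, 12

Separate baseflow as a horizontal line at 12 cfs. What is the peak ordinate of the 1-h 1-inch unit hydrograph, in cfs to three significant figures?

Direct runoff: 0.0, 21.0, 87.0, 127.0, 203.0, 165.0, 134.0, 229.0, 131.0, 71.0, 58.0, 0.0 cfs; ΣQ_DR = 1226 cfs, peak = 229.0 cfs.
Runoff depth d = ΣQ_DR·Δt / A = 1226 × 3600 / (0.76 mi²) = 2.500 in.
The 1-inch UH is the DRH scaled by (1 in)/d, so U_p = 229.0 × 1/2.500 = 91.6 cfs.

U_p ≈ 91.6 cfs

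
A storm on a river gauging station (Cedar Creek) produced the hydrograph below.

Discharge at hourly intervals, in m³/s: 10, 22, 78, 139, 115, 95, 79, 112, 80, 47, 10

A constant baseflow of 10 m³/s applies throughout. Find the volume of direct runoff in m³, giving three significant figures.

V ≈ 2.44 × 10^6 m³

Direct-runoff ordinates (Q − Q_b): 0.0, 12.0, 68.0, 129.0, 105.0, 85.0, 69.0, 102.0, 70.0, 37.0, 0.0 m³/s.
ΣQ_DR = 677.0 m³/s.
With Δt = 1 h = 3600 s, V = ΣQ_DR · Δt = 677.0 × 3600 = 2.44 × 10^6 m³.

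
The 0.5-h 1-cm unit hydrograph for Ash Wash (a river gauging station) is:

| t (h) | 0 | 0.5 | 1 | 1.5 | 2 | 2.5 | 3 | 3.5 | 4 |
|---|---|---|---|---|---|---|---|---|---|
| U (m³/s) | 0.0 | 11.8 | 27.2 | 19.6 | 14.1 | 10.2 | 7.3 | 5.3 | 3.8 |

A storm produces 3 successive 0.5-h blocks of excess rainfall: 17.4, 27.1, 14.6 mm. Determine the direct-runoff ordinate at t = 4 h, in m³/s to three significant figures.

By discrete convolution, Q_j = Σ (P_i / 10 mm) · U_{j−i}.
At t = 4 h (j=8): Q = (17.4/10)·3.8 + (27.1/10)·5.3 + (14.6/10)·7.3 = 31.6 m³/s.

Q ≈ 31.6 m³/s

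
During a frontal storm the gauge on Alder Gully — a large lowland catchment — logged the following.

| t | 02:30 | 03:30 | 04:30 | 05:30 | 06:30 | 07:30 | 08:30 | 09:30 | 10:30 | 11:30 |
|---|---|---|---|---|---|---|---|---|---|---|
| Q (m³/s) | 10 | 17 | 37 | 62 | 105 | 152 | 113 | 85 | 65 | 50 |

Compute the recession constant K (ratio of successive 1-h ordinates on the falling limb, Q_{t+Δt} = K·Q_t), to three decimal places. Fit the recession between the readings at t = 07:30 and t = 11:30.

Using the recession-limb readings at t = 07:30 and t = 11:30: Q falls from 152 to 50 m³/s over 4 intervals.
K = (Q₂/Q₁)^(1/4) = (50/152)^(1/4) = 0.757.

K ≈ 0.757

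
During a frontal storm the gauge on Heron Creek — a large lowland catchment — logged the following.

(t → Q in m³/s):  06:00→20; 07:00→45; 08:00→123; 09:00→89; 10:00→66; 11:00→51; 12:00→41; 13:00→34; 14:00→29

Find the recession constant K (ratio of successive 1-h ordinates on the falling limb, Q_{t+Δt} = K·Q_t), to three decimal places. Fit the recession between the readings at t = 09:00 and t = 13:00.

K ≈ 0.786

Using the recession-limb readings at t = 09:00 and t = 13:00: Q falls from 89 to 34 m³/s over 4 intervals.
K = (Q₂/Q₁)^(1/4) = (34/89)^(1/4) = 0.786.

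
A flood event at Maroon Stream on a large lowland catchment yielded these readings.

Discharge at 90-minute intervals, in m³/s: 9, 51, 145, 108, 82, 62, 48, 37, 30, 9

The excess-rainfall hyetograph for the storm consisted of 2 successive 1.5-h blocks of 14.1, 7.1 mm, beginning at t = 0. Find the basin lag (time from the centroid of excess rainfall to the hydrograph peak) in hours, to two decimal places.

Centroid of excess rainfall: t_c = Σ P_i·t̄_i / ΣP_i = 1.2524 h (block centres at 0.75, 2.25 h).
Hydrograph peak occurs at t = 3 h, so basin lag t_L = 3 − 1.2524 = 1.75 h.

t_L ≈ 1.75 h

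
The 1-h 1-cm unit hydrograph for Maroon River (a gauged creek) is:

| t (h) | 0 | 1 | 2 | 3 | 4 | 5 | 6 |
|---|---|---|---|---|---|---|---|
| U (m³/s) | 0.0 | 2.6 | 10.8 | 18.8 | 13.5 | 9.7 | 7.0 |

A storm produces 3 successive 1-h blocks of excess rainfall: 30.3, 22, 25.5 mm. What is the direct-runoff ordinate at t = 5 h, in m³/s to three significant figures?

Q ≈ 107 m³/s

By discrete convolution, Q_j = Σ (P_i / 10 mm) · U_{j−i}.
At t = 5 h (j=5): Q = (30.3/10)·9.7 + (22/10)·13.5 + (25.5/10)·18.8 = 107 m³/s.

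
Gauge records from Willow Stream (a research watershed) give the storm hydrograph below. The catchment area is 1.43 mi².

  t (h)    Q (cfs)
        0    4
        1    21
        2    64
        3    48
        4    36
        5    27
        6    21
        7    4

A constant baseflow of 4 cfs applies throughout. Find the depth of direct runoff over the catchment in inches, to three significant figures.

Direct runoff: 0.0, 17.0, 60.0, 44.0, 32.0, 23.0, 17.0, 0.0 cfs; ΣQ_DR = 193.0 cfs.
V = ΣQ_DR · Δt = 193.0 × 3600 s = 6.948 × 10^5 ft³.
Over A = 1.43 mi², depth = V / A = 0.209 in.

d ≈ 0.209 in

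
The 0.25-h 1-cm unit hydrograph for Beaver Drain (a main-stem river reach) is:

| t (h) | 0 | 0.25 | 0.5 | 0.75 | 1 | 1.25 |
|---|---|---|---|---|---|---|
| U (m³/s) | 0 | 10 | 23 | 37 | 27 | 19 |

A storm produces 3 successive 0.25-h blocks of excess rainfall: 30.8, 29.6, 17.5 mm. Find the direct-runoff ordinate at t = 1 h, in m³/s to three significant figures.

Q ≈ 233 m³/s

By discrete convolution, Q_j = Σ (P_i / 10 mm) · U_{j−i}.
At t = 1 h (j=4): Q = (30.8/10)·27 + (29.6/10)·37 + (17.5/10)·23 = 233 m³/s.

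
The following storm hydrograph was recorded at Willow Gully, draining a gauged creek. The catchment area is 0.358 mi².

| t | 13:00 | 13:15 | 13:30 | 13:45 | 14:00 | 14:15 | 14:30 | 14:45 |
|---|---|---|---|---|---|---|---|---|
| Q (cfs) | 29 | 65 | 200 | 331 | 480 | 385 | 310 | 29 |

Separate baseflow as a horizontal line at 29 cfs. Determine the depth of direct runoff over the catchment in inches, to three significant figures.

d ≈ 1.73 in

Direct runoff: 0.0, 36.0, 171.0, 302.0, 451.0, 356.0, 281.0, 0.0 cfs; ΣQ_DR = 1597 cfs.
V = ΣQ_DR · Δt = 1597 × 900 s = 1.437 × 10^6 ft³.
Over A = 0.358 mi², depth = V / A = 1.73 in.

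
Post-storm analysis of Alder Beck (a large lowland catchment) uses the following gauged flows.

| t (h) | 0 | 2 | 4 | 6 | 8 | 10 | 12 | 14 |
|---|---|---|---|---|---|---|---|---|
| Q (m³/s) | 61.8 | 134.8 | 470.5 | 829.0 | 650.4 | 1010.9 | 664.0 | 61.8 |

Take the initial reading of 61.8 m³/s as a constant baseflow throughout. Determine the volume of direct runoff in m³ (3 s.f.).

V ≈ 2.44 × 10^7 m³

Direct-runoff ordinates (Q − Q_b): 0.0, 73.0, 408.7, 767.2, 588.6, 949.1, 602.2, 0.0 m³/s.
ΣQ_DR = 3389 m³/s.
With Δt = 2 h = 7200 s, V = ΣQ_DR · Δt = 3389 × 7200 = 2.44 × 10^7 m³.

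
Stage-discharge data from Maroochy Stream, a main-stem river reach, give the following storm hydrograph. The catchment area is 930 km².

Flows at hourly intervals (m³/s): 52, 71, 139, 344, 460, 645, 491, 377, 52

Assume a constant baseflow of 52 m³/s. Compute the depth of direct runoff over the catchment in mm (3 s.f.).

d ≈ 8.37 mm

Direct runoff: 0.0, 19.0, 87.0, 292.0, 408.0, 593.0, 439.0, 325.0, 0.0 m³/s; ΣQ_DR = 2163 m³/s.
V = ΣQ_DR · Δt = 2163 × 3600 s = 7.787 × 10^6 m³.
Over A = 930 km², depth = V / A = 8.37 mm.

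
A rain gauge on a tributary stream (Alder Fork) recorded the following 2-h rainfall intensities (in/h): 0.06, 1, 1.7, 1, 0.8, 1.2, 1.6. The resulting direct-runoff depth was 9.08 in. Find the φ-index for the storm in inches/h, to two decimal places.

φ ≈ 0.46 in/h

Only the 6 blocks with intensity above φ contribute runoff: 1, 1.7, 1, 0.8, 1.2, 1.6 in/h.
Σ(I−φ)·Δt = d  ⇒  (1+1.7+1+0.8+1.2+1.6 − 6φ)·2 = 9.08
φ = (7.300 − 9.08/2) / 6 = 0.46 in/h.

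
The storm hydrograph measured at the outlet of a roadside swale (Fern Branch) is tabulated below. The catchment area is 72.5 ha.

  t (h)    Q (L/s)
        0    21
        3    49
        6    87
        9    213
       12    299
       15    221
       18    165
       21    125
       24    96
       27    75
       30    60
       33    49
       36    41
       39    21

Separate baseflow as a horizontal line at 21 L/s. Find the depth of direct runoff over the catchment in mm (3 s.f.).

d ≈ 18.3 mm

Direct runoff: 0.0, 28.0, 66.0, 192.0, 278.0, 200.0, 144.0, 104.0, 75.0, 54.0, 39.0, 28.0, 20.0, 0.0 L/s; ΣQ_DR = 1228 L/s.
V = ΣQ_DR · Δt = 1228 × 10800 s = 1.326 × 10^7 L.
Over A = 72.5 ha, depth = V / A = 18.3 mm.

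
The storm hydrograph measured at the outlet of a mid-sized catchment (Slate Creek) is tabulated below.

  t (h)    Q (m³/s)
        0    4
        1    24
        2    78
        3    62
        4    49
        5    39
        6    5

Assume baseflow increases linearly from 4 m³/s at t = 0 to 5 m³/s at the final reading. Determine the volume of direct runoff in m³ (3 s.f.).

Direct-runoff ordinates (Q − Q_b): 0.00, 19.83, 73.67, 57.50, 44.33, 34.17, 0.00 m³/s.
ΣQ_DR = 229.5 m³/s.
With Δt = 1 h = 3600 s, V = ΣQ_DR · Δt = 229.5 × 3600 = 8.26 × 10^5 m³.

V ≈ 8.26 × 10^5 m³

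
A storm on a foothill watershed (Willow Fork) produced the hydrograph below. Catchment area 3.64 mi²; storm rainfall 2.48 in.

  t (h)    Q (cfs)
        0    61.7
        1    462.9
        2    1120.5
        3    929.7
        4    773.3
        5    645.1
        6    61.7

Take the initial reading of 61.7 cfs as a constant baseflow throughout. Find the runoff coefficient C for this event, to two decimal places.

C ≈ 0.62

ΣQ_DR = 3623 cfs; V = ΣQ_DR·Δt = 1.304 × 10^7 ft³.
Runoff depth d = V / A = 1.542 in.
C = d / P = 1.542 / 2.48 = 0.62.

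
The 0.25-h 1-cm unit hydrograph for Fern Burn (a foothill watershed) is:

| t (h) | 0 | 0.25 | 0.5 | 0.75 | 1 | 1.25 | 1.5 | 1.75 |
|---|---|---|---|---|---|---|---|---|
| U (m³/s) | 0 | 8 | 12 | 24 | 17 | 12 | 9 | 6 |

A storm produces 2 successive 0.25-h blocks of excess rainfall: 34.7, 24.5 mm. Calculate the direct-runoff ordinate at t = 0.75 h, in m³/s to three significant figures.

By discrete convolution, Q_j = Σ (P_i / 10 mm) · U_{j−i}.
At t = 0.75 h (j=3): Q = (34.7/10)·24 + (24.5/10)·12 = 113 m³/s.

Q ≈ 113 m³/s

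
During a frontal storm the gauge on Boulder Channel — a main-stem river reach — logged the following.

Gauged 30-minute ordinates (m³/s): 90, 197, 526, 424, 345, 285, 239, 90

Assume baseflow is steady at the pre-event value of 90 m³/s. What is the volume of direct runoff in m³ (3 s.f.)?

Direct-runoff ordinates (Q − Q_b): 0.0, 107.0, 436.0, 334.0, 255.0, 195.0, 149.0, 0.0 m³/s.
ΣQ_DR = 1476 m³/s.
With Δt = 0.5 h = 1800 s, V = ΣQ_DR · Δt = 1476 × 1800 = 2.66 × 10^6 m³.

V ≈ 2.66 × 10^6 m³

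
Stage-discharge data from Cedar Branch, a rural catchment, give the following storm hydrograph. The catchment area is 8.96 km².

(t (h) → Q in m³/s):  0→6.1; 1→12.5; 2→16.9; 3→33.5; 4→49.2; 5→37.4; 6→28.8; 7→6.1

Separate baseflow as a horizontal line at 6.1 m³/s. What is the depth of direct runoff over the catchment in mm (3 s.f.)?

Direct runoff: 0.0, 6.4, 10.8, 27.4, 43.1, 31.3, 22.7, 0.0 m³/s; ΣQ_DR = 141.7 m³/s.
V = ΣQ_DR · Δt = 141.7 × 3600 s = 5.101 × 10^5 m³.
Over A = 8.96 km², depth = V / A = 56.9 mm.

d ≈ 56.9 mm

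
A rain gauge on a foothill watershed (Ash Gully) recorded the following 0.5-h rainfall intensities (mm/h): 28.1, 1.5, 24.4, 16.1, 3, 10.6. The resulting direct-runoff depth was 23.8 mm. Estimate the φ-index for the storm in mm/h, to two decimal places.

φ ≈ 7.90 mm/h

Only the 4 blocks with intensity above φ contribute runoff: 28.1, 24.4, 16.1, 10.6 mm/h.
Σ(I−φ)·Δt = d  ⇒  (28.1+24.4+16.1+10.6 − 4φ)·0.5 = 23.8
φ = (79.20 − 23.8/0.5) / 4 = 7.90 mm/h.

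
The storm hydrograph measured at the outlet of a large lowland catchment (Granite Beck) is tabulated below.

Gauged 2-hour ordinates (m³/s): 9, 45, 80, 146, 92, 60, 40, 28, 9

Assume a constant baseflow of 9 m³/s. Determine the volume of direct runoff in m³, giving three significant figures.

Direct-runoff ordinates (Q − Q_b): 0.0, 36.0, 71.0, 137.0, 83.0, 51.0, 31.0, 19.0, 0.0 m³/s.
ΣQ_DR = 428.0 m³/s.
With Δt = 2 h = 7200 s, V = ΣQ_DR · Δt = 428.0 × 7200 = 3.08 × 10^6 m³.

V ≈ 3.08 × 10^6 m³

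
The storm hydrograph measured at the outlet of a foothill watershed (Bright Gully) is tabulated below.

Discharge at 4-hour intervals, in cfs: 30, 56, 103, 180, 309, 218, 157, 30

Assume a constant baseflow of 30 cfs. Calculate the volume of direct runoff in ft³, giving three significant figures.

V ≈ 1.21 × 10^7 ft³

Direct-runoff ordinates (Q − Q_b): 0.0, 26.0, 73.0, 150.0, 279.0, 188.0, 127.0, 0.0 cfs.
ΣQ_DR = 843.0 cfs.
With Δt = 4 h = 14400 s, V = ΣQ_DR · Δt = 843.0 × 14400 = 1.21 × 10^7 ft³.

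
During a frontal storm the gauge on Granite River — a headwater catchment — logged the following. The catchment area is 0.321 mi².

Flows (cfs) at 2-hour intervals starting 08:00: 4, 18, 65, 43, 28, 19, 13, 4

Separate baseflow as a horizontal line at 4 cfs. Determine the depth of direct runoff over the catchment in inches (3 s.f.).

Direct runoff: 0.0, 14.0, 61.0, 39.0, 24.0, 15.0, 9.0, 0.0 cfs; ΣQ_DR = 162.0 cfs.
V = ΣQ_DR · Δt = 162.0 × 7200 s = 1.166 × 10^6 ft³.
Over A = 0.321 mi², depth = V / A = 1.56 in.

d ≈ 1.56 in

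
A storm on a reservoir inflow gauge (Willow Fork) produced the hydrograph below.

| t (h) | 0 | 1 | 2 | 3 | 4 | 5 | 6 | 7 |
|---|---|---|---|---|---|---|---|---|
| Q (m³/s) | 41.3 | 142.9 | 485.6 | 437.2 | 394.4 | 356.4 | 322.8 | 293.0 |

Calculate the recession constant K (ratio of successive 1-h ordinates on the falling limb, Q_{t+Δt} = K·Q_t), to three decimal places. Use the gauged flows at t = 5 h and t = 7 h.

Using the recession-limb readings at t = 5 h and t = 7 h: Q falls from 356.4 to 293.0 m³/s over 2 intervals.
K = (Q₂/Q₁)^(1/2) = (293.0/356.4)^(1/2) = 0.907.

K ≈ 0.907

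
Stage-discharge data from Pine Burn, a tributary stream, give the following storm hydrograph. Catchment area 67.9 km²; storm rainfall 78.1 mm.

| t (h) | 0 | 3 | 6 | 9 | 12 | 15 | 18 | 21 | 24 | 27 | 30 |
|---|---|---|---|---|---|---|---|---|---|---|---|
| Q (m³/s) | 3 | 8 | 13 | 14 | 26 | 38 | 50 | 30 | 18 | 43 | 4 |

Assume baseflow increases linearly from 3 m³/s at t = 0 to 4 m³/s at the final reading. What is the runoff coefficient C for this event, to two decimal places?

ΣQ_DR = 208.5 m³/s; V = ΣQ_DR·Δt = 2.252 × 10^6 m³.
Runoff depth d = V / A = 33.16 mm.
C = d / P = 33.16 / 78.1 = 0.42.

C ≈ 0.42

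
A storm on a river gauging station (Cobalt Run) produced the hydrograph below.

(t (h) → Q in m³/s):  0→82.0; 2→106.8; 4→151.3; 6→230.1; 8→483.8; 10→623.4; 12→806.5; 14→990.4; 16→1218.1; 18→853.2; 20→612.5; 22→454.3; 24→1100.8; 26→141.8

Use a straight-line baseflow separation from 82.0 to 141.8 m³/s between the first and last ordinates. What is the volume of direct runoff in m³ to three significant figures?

Direct-runoff ordinates (Q − Q_b): 0.00, 20.20, 60.10, 134.30, 383.40, 518.40, 696.90, 876.20, 1099.30, 729.80, 484.50, 321.70, 963.60, 0.00 m³/s.
ΣQ_DR = 6288 m³/s.
With Δt = 2 h = 7200 s, V = ΣQ_DR · Δt = 6288 × 7200 = 4.53 × 10^7 m³.

V ≈ 4.53 × 10^7 m³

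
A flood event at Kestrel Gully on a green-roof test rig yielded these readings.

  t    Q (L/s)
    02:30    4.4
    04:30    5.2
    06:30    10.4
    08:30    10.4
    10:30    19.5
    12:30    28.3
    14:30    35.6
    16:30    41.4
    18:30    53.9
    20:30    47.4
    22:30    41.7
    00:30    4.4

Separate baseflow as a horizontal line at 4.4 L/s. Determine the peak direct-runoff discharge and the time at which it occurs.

Q_p = 49.5 L/s at t = 18:30

Subtracting baseflow gives direct-runoff ordinates: 0.0, 0.8, 6.0, 6.0, 15.1, 23.9, 31.2, 37.0, 49.5, 43.0, 37.3, 0.0 L/s.
The maximum is 49.5 L/s, occurring at the reading for t = 18:30.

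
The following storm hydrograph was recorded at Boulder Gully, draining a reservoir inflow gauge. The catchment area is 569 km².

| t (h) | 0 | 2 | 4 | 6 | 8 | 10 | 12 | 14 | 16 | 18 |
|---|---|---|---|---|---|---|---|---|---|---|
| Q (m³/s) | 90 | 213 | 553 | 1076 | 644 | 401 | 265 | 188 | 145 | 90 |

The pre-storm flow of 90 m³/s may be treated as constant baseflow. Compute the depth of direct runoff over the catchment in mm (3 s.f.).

d ≈ 35.0 mm

Direct runoff: 0.0, 123.0, 463.0, 986.0, 554.0, 311.0, 175.0, 98.0, 55.0, 0.0 m³/s; ΣQ_DR = 2765 m³/s.
V = ΣQ_DR · Δt = 2765 × 7200 s = 1.991 × 10^7 m³.
Over A = 569 km², depth = V / A = 35.0 mm.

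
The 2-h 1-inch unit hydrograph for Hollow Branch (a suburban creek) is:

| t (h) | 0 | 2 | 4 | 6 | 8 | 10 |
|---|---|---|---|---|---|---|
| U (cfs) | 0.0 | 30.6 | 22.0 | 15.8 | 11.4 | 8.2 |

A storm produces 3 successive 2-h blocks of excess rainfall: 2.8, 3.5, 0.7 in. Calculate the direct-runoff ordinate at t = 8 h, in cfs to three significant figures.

By discrete convolution, Q_j = Σ (P_i / 1 in) · U_{j−i}.
At t = 8 h (j=4): Q = (2.8/1)·11.4 + (3.5/1)·15.8 + (0.7/1)·22.0 = 103 cfs.

Q ≈ 103 cfs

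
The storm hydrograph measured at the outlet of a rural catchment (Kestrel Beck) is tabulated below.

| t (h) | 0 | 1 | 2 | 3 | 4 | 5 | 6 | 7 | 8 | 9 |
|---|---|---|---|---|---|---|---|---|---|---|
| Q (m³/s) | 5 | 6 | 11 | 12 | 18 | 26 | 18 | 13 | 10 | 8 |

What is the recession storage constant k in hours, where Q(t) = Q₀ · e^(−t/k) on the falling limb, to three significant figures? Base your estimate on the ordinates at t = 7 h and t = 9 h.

k ≈ 4.12 h

On the falling limb, Q drops from 13 to 8 m³/s between t = 7 h and t = 9 h (Δt = 2 h).
k = −Δt / ln(Q₂/Q₁) = −2 / ln(8/13) = 4.12 h.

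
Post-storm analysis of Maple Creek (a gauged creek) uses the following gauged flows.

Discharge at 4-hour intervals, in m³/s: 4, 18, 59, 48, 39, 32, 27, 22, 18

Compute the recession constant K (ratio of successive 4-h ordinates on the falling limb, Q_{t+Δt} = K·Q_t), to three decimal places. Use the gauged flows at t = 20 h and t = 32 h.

K ≈ 0.825

Using the recession-limb readings at t = 20 h and t = 32 h: Q falls from 32 to 18 m³/s over 3 intervals.
K = (Q₂/Q₁)^(1/3) = (18/32)^(1/3) = 0.825.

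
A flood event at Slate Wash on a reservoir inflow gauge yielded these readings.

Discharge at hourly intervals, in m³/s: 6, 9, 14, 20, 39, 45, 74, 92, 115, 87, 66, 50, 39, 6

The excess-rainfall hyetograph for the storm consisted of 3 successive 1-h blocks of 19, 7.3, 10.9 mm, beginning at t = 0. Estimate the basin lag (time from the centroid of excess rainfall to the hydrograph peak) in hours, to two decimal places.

t_L ≈ 6.72 h

Centroid of excess rainfall: t_c = Σ P_i·t̄_i / ΣP_i = 1.2823 h (block centres at 0.5, 1.5, 2.5 h).
Hydrograph peak occurs at t = 8 h, so basin lag t_L = 8 − 1.2823 = 6.72 h.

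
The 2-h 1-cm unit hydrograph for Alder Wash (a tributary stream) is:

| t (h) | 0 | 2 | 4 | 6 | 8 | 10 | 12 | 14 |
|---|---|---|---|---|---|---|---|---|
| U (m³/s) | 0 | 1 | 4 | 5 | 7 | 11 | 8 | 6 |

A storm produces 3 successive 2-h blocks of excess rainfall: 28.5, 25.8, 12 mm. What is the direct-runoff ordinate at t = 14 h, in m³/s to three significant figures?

Q ≈ 50.9 m³/s

By discrete convolution, Q_j = Σ (P_i / 10 mm) · U_{j−i}.
At t = 14 h (j=7): Q = (28.5/10)·6 + (25.8/10)·8 + (12/10)·11 = 50.9 m³/s.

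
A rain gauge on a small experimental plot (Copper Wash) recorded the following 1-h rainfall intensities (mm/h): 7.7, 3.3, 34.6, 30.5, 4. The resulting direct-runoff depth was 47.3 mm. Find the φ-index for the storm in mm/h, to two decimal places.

Only the 2 blocks with intensity above φ contribute runoff: 34.6, 30.5 mm/h.
Σ(I−φ)·Δt = d  ⇒  (34.6+30.5 − 2φ)·1 = 47.3
φ = (65.10 − 47.3/1) / 2 = 8.90 mm/h.

φ ≈ 8.90 mm/h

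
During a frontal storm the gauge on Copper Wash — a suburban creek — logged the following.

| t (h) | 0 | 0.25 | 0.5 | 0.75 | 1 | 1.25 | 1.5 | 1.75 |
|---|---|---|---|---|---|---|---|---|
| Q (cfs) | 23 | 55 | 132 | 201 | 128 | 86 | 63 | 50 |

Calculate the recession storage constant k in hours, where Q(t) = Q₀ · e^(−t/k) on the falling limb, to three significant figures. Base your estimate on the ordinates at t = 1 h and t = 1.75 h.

On the falling limb, Q drops from 128 to 50 cfs between t = 1 h and t = 1.75 h (Δt = 0.75 h).
k = −Δt / ln(Q₂/Q₁) = −0.75 / ln(50/128) = 0.798 h.

k ≈ 0.798 h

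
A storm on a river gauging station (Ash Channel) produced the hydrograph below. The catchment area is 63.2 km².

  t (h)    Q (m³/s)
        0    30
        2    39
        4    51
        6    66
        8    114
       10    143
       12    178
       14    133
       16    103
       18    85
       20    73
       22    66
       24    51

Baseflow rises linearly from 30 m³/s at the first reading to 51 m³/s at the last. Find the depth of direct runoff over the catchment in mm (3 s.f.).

Direct runoff: 0.00, 7.25, 17.50, 30.75, 77.00, 104.25, 137.50, 90.75, 59.00, 39.25, 25.50, 16.75, 0.00 m³/s; ΣQ_DR = 605.5 m³/s.
V = ΣQ_DR · Δt = 605.5 × 7200 s = 4.360 × 10^6 m³.
Over A = 63.2 km², depth = V / A = 69.0 mm.

d ≈ 69.0 mm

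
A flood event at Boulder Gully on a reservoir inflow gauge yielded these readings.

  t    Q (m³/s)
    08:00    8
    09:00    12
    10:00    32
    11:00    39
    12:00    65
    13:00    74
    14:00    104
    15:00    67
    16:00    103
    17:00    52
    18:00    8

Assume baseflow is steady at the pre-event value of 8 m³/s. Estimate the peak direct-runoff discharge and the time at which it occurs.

Subtracting baseflow gives direct-runoff ordinates: 0.0, 4.0, 24.0, 31.0, 57.0, 66.0, 96.0, 59.0, 95.0, 44.0, 0.0 m³/s.
The maximum is 96.0 m³/s, occurring at the reading for t = 14:00.

Q_p = 96.0 m³/s at t = 14:00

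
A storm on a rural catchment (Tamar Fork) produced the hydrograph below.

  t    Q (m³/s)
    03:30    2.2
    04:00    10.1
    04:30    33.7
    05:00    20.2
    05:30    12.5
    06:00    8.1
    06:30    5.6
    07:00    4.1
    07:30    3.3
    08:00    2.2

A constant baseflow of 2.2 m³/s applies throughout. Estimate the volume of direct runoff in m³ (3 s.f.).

Direct-runoff ordinates (Q − Q_b): 0.0, 7.9, 31.5, 18.0, 10.3, 5.9, 3.4, 1.9, 1.1, 0.0 m³/s.
ΣQ_DR = 80.00 m³/s.
With Δt = 0.5 h = 1800 s, V = ΣQ_DR · Δt = 80.00 × 1800 = 1.44 × 10^5 m³.

V ≈ 1.44 × 10^5 m³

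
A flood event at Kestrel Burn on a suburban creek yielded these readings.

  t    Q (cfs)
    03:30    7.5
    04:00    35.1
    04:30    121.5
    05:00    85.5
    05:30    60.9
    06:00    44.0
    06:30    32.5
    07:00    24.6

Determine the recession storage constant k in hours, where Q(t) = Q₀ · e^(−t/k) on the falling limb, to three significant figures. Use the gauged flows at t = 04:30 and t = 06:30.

On the falling limb, Q drops from 121.5 to 32.5 cfs between t = 04:30 and t = 06:30 (Δt = 2 h).
k = −Δt / ln(Q₂/Q₁) = −2 / ln(32.5/121.5) = 1.52 h.

k ≈ 1.52 h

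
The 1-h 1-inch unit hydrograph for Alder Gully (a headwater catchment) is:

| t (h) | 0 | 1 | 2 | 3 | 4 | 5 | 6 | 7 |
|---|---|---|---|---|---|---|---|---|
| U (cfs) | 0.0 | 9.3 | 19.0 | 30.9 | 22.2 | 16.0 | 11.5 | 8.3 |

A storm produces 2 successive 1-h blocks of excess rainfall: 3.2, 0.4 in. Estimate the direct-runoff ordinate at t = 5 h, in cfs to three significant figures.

Q ≈ 60.1 cfs

By discrete convolution, Q_j = Σ (P_i / 1 in) · U_{j−i}.
At t = 5 h (j=5): Q = (3.2/1)·16.0 + (0.4/1)·22.2 = 60.1 cfs.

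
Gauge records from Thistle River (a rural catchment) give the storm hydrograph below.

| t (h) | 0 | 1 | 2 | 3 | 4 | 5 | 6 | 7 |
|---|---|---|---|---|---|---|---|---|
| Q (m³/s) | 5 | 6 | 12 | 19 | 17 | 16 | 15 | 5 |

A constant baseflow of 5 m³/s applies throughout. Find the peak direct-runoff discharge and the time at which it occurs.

Q_p = 14.0 m³/s at t = 3 h

Subtracting baseflow gives direct-runoff ordinates: 0.0, 1.0, 7.0, 14.0, 12.0, 11.0, 10.0, 0.0 m³/s.
The maximum is 14.0 m³/s, occurring at the reading for t = 3 h.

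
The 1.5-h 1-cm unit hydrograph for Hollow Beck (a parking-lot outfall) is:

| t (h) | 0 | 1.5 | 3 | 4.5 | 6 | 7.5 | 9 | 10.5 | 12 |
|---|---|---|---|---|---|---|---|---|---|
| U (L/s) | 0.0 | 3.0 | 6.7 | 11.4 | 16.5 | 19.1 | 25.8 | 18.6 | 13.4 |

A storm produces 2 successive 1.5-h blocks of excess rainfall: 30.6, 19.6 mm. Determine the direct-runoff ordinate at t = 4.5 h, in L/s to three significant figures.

Q ≈ 48.0 L/s

By discrete convolution, Q_j = Σ (P_i / 10 mm) · U_{j−i}.
At t = 4.5 h (j=3): Q = (30.6/10)·11.4 + (19.6/10)·6.7 = 48.0 L/s.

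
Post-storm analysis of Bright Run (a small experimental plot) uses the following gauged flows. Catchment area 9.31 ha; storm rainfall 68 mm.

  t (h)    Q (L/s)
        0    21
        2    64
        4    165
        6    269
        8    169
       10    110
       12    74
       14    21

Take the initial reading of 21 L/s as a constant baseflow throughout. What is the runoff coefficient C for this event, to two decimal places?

ΣQ_DR = 725.0 L/s; V = ΣQ_DR·Δt = 5.220 × 10^6 L.
Runoff depth d = V / A = 56.07 mm.
C = d / P = 56.07 / 68 = 0.82.

C ≈ 0.82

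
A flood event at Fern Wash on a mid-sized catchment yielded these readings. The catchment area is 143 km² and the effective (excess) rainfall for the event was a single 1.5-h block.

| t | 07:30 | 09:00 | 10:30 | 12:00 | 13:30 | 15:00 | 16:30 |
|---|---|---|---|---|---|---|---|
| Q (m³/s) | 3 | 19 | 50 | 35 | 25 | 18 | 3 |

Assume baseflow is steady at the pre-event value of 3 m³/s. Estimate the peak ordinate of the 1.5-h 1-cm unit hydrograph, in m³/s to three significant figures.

Direct runoff: 0.0, 16.0, 47.0, 32.0, 22.0, 15.0, 0.0 m³/s; ΣQ_DR = 132.0 m³/s, peak = 47.0 m³/s.
Runoff depth d = ΣQ_DR·Δt / A = 132.0 × 5400 / (143 km²) = 4.985 mm.
The 1-cm UH is the DRH scaled by (10 mm)/d, so U_p = 47.0 × 10/4.985 = 94.3 m³/s.

U_p ≈ 94.3 m³/s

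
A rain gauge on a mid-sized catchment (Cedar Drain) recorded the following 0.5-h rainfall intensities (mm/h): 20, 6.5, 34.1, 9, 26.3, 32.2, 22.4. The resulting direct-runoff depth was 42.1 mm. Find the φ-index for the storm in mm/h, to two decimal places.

φ ≈ 10.16 mm/h

Only the 5 blocks with intensity above φ contribute runoff: 20, 34.1, 26.3, 32.2, 22.4 mm/h.
Σ(I−φ)·Δt = d  ⇒  (20+34.1+26.3+32.2+22.4 − 5φ)·0.5 = 42.1
φ = (135.0 − 42.1/0.5) / 5 = 10.16 mm/h.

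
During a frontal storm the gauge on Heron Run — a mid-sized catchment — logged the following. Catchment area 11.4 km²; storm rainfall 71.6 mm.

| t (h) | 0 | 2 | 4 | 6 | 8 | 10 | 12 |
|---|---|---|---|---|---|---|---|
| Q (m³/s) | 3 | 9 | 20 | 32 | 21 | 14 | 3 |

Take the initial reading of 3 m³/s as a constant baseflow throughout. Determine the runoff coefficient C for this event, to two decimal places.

ΣQ_DR = 81.00 m³/s; V = ΣQ_DR·Δt = 5.832 × 10^5 m³.
Runoff depth d = V / A = 51.16 mm.
C = d / P = 51.16 / 71.6 = 0.71.

C ≈ 0.71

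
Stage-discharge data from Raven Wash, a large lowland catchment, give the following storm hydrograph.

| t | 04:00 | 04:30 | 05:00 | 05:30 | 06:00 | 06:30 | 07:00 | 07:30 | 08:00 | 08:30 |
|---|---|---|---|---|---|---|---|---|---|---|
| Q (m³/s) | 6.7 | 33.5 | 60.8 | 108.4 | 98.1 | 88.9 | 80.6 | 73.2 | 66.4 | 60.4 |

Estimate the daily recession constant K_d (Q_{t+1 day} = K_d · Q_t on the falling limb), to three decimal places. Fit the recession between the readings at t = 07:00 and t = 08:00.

Between t = 07:00 and t = 08:00 the flow falls from 80.6 to 66.4 m³/s over 2×0.5 h = 1 h.
Per-interval ratio K = (66.4/80.6)^(1/2) = 0.9076; K_d = K^(24/0.5) = 0.010.

K_d ≈ 0.010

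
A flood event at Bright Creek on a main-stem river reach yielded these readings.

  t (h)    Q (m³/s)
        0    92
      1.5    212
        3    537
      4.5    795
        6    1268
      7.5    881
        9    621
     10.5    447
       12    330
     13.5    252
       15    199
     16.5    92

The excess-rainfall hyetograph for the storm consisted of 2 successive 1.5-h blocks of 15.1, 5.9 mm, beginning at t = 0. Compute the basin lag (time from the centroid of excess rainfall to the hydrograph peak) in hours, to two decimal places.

Centroid of excess rainfall: t_c = Σ P_i·t̄_i / ΣP_i = 1.1714 h (block centres at 0.75, 2.25 h).
Hydrograph peak occurs at t = 6 h, so basin lag t_L = 6 − 1.1714 = 4.83 h.

t_L ≈ 4.83 h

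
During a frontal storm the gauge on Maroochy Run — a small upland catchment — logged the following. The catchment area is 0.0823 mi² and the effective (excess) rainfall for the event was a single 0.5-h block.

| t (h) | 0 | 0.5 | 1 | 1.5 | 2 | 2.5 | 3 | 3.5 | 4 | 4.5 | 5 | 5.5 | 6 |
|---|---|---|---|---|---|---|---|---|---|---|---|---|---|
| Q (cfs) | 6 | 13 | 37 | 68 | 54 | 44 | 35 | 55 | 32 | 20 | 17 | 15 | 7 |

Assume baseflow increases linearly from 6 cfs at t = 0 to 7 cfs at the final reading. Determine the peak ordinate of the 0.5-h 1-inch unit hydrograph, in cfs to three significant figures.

Direct runoff: 0.00, 6.92, 30.83, 61.75, 47.67, 37.58, 28.50, 48.42, 25.33, 13.25, 10.17, 8.08, 0.00 cfs; ΣQ_DR = 318.5 cfs, peak = 61.75 cfs.
Runoff depth d = ΣQ_DR·Δt / A = 318.5 × 1800 / (0.0823 mi²) = 2.998 in.
The 1-inch UH is the DRH scaled by (1 in)/d, so U_p = 61.75 × 1/2.998 = 20.6 cfs.

U_p ≈ 20.6 cfs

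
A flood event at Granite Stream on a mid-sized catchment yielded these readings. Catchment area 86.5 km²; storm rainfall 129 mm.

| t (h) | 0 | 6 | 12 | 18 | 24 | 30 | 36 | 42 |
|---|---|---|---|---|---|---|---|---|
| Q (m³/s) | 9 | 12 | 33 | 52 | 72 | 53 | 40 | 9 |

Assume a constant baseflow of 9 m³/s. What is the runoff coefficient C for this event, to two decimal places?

ΣQ_DR = 208.0 m³/s; V = ΣQ_DR·Δt = 4.493 × 10^6 m³.
Runoff depth d = V / A = 51.94 mm.
C = d / P = 51.94 / 129 = 0.40.

C ≈ 0.40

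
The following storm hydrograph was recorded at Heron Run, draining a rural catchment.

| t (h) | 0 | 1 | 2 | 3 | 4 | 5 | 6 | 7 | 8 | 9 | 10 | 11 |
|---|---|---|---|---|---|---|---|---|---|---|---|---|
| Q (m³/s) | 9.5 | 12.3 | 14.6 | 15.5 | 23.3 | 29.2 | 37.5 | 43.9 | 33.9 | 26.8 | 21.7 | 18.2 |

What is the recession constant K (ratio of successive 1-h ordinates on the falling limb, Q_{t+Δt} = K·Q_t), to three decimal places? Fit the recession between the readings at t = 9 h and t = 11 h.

Using the recession-limb readings at t = 9 h and t = 11 h: Q falls from 26.8 to 18.2 m³/s over 2 intervals.
K = (Q₂/Q₁)^(1/2) = (18.2/26.8)^(1/2) = 0.824.

K ≈ 0.824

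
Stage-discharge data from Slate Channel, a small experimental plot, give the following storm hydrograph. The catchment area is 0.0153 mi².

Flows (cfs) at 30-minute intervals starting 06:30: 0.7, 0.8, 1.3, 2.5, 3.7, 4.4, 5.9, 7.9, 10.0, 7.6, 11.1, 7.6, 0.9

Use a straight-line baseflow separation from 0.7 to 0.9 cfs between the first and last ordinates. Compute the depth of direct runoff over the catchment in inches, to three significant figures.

Direct runoff: 0.00, 0.08, 0.57, 1.75, 2.93, 3.62, 5.10, 7.08, 9.17, 6.75, 10.23, 6.72, 0.00 cfs; ΣQ_DR = 54.00 cfs.
V = ΣQ_DR · Δt = 54.00 × 1800 s = 97200 ft³.
Over A = 0.0153 mi², depth = V / A = 2.73 in.

d ≈ 2.73 in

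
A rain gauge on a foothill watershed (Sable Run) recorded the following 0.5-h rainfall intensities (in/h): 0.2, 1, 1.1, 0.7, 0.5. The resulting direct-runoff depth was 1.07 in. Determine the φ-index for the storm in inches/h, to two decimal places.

Only the 4 blocks with intensity above φ contribute runoff: 1, 1.1, 0.7, 0.5 in/h.
Σ(I−φ)·Δt = d  ⇒  (1+1.1+0.7+0.5 − 4φ)·0.5 = 1.07
φ = (3.300 − 1.07/0.5) / 4 = 0.29 in/h.

φ ≈ 0.29 in/h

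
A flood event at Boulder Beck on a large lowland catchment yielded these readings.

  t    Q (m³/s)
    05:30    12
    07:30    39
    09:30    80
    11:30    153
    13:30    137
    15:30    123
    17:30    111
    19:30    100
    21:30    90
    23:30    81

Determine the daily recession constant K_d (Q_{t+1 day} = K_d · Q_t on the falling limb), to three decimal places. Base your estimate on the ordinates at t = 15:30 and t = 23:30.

Between t = 15:30 and t = 23:30 the flow falls from 123 to 81 m³/s over 4×2 h = 8 h.
Per-interval ratio K = (81/123)^(1/4) = 0.9008; K_d = K^(24/2) = 0.286.

K_d ≈ 0.286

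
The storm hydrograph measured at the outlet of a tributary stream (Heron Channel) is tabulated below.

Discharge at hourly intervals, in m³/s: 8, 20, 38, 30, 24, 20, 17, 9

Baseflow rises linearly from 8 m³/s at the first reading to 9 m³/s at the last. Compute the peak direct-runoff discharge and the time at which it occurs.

Subtracting baseflow gives direct-runoff ordinates: 0.00, 11.86, 29.71, 21.57, 15.43, 11.29, 8.14, 0.00 m³/s.
The maximum is 29.71 m³/s, occurring at the reading for t = 2 h.

Q_p = 29.71 m³/s at t = 2 h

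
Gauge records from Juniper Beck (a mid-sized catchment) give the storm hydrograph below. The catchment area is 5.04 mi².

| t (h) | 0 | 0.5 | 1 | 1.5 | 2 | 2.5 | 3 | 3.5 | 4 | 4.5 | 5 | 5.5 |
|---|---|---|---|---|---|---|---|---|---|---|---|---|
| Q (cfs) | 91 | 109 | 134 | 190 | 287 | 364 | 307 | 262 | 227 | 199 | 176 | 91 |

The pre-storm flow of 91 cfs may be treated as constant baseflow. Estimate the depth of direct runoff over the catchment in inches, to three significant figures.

Direct runoff: 0.0, 18.0, 43.0, 99.0, 196.0, 273.0, 216.0, 171.0, 136.0, 108.0, 85.0, 0.0 cfs; ΣQ_DR = 1345 cfs.
V = ΣQ_DR · Δt = 1345 × 1800 s = 2.421 × 10^6 ft³.
Over A = 5.04 mi², depth = V / A = 0.207 in.

d ≈ 0.207 in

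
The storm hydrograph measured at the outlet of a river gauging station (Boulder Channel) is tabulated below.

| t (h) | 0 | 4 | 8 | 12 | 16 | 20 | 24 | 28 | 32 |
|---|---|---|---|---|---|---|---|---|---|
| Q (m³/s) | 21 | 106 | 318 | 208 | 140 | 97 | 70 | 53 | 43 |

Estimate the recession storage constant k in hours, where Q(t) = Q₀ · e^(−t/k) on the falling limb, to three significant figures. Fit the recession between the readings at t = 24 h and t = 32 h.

On the falling limb, Q drops from 70 to 43 m³/s between t = 24 h and t = 32 h (Δt = 8 h).
k = −Δt / ln(Q₂/Q₁) = −8 / ln(43/70) = 16.4 h.

k ≈ 16.4 h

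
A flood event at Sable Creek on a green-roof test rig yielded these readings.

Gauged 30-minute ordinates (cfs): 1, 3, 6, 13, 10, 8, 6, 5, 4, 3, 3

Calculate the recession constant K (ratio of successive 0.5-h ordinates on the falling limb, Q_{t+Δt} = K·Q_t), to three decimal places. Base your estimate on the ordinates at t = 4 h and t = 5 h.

K ≈ 0.866

Using the recession-limb readings at t = 4 h and t = 5 h: Q falls from 4 to 3 cfs over 2 intervals.
K = (Q₂/Q₁)^(1/2) = (3/4)^(1/2) = 0.866.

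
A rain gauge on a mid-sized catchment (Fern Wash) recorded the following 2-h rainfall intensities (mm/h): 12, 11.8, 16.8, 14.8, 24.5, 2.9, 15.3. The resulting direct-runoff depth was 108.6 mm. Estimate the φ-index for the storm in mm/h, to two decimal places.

φ ≈ 6.82 mm/h

Only the 6 blocks with intensity above φ contribute runoff: 12, 11.8, 16.8, 14.8, 24.5, 15.3 mm/h.
Σ(I−φ)·Δt = d  ⇒  (12+11.8+16.8+14.8+24.5+15.3 − 6φ)·2 = 108.6
φ = (95.20 − 108.6/2) / 6 = 6.82 mm/h.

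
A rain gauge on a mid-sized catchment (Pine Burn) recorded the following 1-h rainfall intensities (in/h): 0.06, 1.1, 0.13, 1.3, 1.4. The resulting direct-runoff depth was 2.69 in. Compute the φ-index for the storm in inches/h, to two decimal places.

φ ≈ 0.37 in/h

Only the 3 blocks with intensity above φ contribute runoff: 1.1, 1.3, 1.4 in/h.
Σ(I−φ)·Δt = d  ⇒  (1.1+1.3+1.4 − 3φ)·1 = 2.69
φ = (3.800 − 2.69/1) / 3 = 0.37 in/h.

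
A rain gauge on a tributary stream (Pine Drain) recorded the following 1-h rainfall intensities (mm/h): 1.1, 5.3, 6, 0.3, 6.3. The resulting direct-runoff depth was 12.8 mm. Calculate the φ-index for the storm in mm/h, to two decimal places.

φ ≈ 1.60 mm/h

Only the 3 blocks with intensity above φ contribute runoff: 5.3, 6, 6.3 mm/h.
Σ(I−φ)·Δt = d  ⇒  (5.3+6+6.3 − 3φ)·1 = 12.8
φ = (17.60 − 12.8/1) / 3 = 1.60 mm/h.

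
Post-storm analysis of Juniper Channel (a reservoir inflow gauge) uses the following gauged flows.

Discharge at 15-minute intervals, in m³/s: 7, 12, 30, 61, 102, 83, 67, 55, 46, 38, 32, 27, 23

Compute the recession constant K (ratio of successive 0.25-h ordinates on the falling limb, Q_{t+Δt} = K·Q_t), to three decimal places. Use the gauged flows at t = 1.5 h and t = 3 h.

Using the recession-limb readings at t = 1.5 h and t = 3 h: Q falls from 67 to 23 m³/s over 6 intervals.
K = (Q₂/Q₁)^(1/6) = (23/67)^(1/6) = 0.837.

K ≈ 0.837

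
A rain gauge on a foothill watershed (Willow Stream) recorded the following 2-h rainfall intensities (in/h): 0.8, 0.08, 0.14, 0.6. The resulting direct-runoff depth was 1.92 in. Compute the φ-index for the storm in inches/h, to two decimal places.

φ ≈ 0.22 in/h

Only the 2 blocks with intensity above φ contribute runoff: 0.8, 0.6 in/h.
Σ(I−φ)·Δt = d  ⇒  (0.8+0.6 − 2φ)·2 = 1.92
φ = (1.400 − 1.92/2) / 2 = 0.22 in/h.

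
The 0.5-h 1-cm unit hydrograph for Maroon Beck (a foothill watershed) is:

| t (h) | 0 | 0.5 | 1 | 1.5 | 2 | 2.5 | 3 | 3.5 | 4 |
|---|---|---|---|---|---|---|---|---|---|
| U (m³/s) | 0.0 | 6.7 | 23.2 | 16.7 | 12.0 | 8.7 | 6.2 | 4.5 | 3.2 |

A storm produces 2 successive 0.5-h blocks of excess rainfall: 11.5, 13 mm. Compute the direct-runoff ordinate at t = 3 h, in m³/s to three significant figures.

By discrete convolution, Q_j = Σ (P_i / 10 mm) · U_{j−i}.
At t = 3 h (j=6): Q = (11.5/10)·6.2 + (13/10)·8.7 = 18.4 m³/s.

Q ≈ 18.4 m³/s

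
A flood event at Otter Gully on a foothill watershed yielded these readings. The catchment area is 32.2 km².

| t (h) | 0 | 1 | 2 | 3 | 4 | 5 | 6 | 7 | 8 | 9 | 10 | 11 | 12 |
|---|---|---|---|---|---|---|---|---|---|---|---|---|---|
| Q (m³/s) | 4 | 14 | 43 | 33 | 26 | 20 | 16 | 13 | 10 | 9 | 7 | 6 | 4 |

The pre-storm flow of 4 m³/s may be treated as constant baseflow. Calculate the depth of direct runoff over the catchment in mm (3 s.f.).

Direct runoff: 0.0, 10.0, 39.0, 29.0, 22.0, 16.0, 12.0, 9.0, 6.0, 5.0, 3.0, 2.0, 0.0 m³/s; ΣQ_DR = 153.0 m³/s.
V = ΣQ_DR · Δt = 153.0 × 3600 s = 5.508 × 10^5 m³.
Over A = 32.2 km², depth = V / A = 17.1 mm.

d ≈ 17.1 mm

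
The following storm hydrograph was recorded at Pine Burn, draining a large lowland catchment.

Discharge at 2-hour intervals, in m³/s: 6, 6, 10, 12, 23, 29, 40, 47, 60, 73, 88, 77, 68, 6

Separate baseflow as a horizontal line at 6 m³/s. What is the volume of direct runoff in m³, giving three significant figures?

V ≈ 3.32 × 10^6 m³

Direct-runoff ordinates (Q − Q_b): 0.0, 0.0, 4.0, 6.0, 17.0, 23.0, 34.0, 41.0, 54.0, 67.0, 82.0, 71.0, 62.0, 0.0 m³/s.
ΣQ_DR = 461.0 m³/s.
With Δt = 2 h = 7200 s, V = ΣQ_DR · Δt = 461.0 × 7200 = 3.32 × 10^6 m³.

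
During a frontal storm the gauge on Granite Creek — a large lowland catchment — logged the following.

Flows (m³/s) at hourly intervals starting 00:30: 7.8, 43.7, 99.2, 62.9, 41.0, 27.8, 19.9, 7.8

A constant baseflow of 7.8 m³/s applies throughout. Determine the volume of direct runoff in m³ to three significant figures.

Direct-runoff ordinates (Q − Q_b): 0.0, 35.9, 91.4, 55.1, 33.2, 20.0, 12.1, 0.0 m³/s.
ΣQ_DR = 247.7 m³/s.
With Δt = 1 h = 3600 s, V = ΣQ_DR · Δt = 247.7 × 3600 = 8.92 × 10^5 m³.

V ≈ 8.92 × 10^5 m³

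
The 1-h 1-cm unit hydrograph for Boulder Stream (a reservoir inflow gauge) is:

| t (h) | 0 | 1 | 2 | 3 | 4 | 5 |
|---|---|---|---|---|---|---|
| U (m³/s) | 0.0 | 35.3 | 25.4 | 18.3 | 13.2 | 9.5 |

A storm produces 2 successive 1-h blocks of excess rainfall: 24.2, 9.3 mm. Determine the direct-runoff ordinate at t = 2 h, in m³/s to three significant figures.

Q ≈ 94.3 m³/s

By discrete convolution, Q_j = Σ (P_i / 10 mm) · U_{j−i}.
At t = 2 h (j=2): Q = (24.2/10)·25.4 + (9.3/10)·35.3 = 94.3 m³/s.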